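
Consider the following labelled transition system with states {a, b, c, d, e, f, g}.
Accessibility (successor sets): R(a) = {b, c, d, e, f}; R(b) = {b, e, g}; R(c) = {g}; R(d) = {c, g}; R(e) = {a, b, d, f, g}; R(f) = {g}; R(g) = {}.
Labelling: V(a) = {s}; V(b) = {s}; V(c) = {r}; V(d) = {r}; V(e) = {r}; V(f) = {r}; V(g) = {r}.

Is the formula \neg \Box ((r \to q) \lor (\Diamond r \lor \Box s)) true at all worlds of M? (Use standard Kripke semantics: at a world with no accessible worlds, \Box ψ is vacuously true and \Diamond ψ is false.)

No

Recall that \Box ψ holds at a world iff ψ holds at every accessible world, and \Diamond ψ holds iff ψ holds at some accessible world.
Let φ = \neg \Box ((r \to q) \lor (\Diamond r \lor \Box s)). Evaluate φ at each world:
  a (successors {b, c, d, e, f}): φ is false.
  b (successors {b, e, g}): φ is false.
  c (successors {g}): φ is false.
  d (successors {c, g}): φ is false.
  e (successors {a, b, d, f, g}): φ is false.
  f (successors {g}): φ is false.
  g (successors ∅): φ is false.
Detail at a (counterexample):
  At a: \Box ((r \to q) \lor (\Diamond r \lor \Box s)) is true, so \neg \Box ((r \to q) \lor (\Diamond r \lor \Box s)) is false.
    At a: \Box ((r \to q) \lor (\Diamond r \lor \Box s)) requires (r \to q) \lor (\Diamond r \lor \Box s) at every successor {b, c, d, e, f}.
      At b: (r \to q) \lor (\Diamond r \lor \Box s) is true.
      At c: (r \to q) \lor (\Diamond r \lor \Box s) is true.
      At d: (r \to q) \lor (\Diamond r \lor \Box s) is true.
      At e: (r \to q) \lor (\Diamond r \lor \Box s) is true.
      At f: (r \to q) \lor (\Diamond r \lor \Box s) is true.
    So \Box ((r \to q) \lor (\Diamond r \lor \Box s)) is true at a.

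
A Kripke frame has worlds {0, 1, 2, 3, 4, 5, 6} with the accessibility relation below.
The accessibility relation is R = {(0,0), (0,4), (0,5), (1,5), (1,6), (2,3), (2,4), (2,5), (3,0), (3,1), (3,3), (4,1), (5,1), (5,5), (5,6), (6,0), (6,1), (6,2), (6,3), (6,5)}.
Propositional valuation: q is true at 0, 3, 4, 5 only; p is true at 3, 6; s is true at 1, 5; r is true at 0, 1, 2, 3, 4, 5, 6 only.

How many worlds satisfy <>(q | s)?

7

Let φ = <>(q | s). Evaluate φ at each world:
  0 (successors {0, 4, 5}): φ is true.
  1 (successors {5, 6}): φ is true.
  2 (successors {3, 4, 5}): φ is true.
  3 (successors {0, 1, 3}): φ is true.
  4 (successors {1}): φ is true.
  5 (successors {1, 5, 6}): φ is true.
  6 (successors {0, 1, 2, 3, 5}): φ is true.
For instance, at 1:
  At 1: <>(q | s) requires q | s at some successor in {5, 6}.
    q | s holds at 5, so <>(q | s) is true at 1.
Satisfying worlds: {0, 1, 2, 3, 4, 5, 6}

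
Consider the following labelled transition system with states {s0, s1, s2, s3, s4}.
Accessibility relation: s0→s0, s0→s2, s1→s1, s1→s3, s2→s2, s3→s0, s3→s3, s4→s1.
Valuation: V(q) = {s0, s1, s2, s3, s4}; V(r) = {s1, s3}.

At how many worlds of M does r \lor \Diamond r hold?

Let φ = r \lor \Diamond r. Evaluate φ at each world:
  s0 (successors {s0, s2}): φ is false.
  s1 (successors {s1, s3}): φ is true.
  s2 (successors {s2}): φ is false.
  s3 (successors {s0, s3}): φ is true.
  s4 (successors {s1}): φ is true.
For instance, at s1:
  At s1: r is true, \Diamond r is true, so r \lor \Diamond r is true.
    At s1: \Diamond r requires r at some successor in {s1, s3}.
      r holds at s1, so \Diamond r is true at s1.
Satisfying worlds: {s1, s3, s4}

3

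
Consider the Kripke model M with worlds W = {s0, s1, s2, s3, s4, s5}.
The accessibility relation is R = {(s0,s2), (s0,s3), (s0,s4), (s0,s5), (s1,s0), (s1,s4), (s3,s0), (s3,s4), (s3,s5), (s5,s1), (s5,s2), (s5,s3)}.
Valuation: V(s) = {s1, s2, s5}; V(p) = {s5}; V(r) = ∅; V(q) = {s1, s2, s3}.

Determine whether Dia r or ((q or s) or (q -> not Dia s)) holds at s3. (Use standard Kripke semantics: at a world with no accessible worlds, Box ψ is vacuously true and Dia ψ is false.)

At s3: Dia r is false, (q or s) or (q -> not Dia s) is true, so Dia r or ((q or s) or (q -> not Dia s)) is true.
  At s3: Dia r requires r at some successor in {s0, s4, s5}.
    At s0: r is false.
    At s4: r is false.
    At s5: r is false.
  So Dia r is false at s3.
  At s3: q or s is true, q -> not Dia s is false, so (q or s) or (q -> not Dia s) is true.
    At s3: q is true, not Dia s is false, so q -> not Dia s is false.
      At s3: Dia s is true, so not Dia s is false.

Yes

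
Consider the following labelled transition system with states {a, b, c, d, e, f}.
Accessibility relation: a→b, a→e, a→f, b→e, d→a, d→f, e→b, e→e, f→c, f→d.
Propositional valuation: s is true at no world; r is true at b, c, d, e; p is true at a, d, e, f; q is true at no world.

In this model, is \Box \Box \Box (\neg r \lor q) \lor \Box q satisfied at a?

No

At a: \Box \Box \Box (\neg r \lor q) is false, \Box q is false, so \Box \Box \Box (\neg r \lor q) \lor \Box q is false.
  At a: \Box \Box \Box (\neg r \lor q) requires \Box \Box (\neg r \lor q) at every successor {b, e, f}.
    \Box \Box (\neg r \lor q) fails at b, so \Box \Box \Box (\neg r \lor q) is false at a.
      At b: \Box \Box (\neg r \lor q) requires \Box (\neg r \lor q) at every successor {e}.
        \Box (\neg r \lor q) fails at e, so \Box \Box (\neg r \lor q) is false at b.
  At a: \Box q requires q at every successor {b, e, f}.
    q fails at b, so \Box q is false at a.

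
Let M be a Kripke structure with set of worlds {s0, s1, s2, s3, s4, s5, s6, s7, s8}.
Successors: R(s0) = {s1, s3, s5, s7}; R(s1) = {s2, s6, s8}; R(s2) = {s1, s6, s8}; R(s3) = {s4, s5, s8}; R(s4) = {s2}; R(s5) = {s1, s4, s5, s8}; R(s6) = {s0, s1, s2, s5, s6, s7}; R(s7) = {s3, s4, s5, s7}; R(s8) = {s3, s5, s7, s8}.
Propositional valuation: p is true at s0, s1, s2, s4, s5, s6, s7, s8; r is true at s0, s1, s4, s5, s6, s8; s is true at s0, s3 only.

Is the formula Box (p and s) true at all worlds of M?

Let φ = Box (p and s). Evaluate φ at each world:
  s0 (successors {s1, s3, s5, s7}): φ is false.
  s1 (successors {s2, s6, s8}): φ is false.
  s2 (successors {s1, s6, s8}): φ is false.
  s3 (successors {s4, s5, s8}): φ is false.
  s4 (successors {s2}): φ is false.
  s5 (successors {s1, s4, s5, s8}): φ is false.
  s6 (successors {s0, s1, s2, s5, s6, s7}): φ is false.
  s7 (successors {s3, s4, s5, s7}): φ is false.
  s8 (successors {s3, s5, s7, s8}): φ is false.
Detail at s0 (counterexample):
  At s0: Box (p and s) requires p and s at every successor {s1, s3, s5, s7}.
    p and s fails at s1, so Box (p and s) is false at s0.

No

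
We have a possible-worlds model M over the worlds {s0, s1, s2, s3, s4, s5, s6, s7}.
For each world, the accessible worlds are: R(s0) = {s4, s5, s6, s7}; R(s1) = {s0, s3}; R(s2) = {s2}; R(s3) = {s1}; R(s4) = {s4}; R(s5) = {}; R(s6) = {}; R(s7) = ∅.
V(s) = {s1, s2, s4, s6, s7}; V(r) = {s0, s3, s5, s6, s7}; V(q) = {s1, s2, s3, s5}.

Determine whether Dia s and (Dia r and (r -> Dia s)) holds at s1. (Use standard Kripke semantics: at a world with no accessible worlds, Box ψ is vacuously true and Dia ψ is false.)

At s1: Dia s is false, Dia r and (r -> Dia s) is true, so Dia s and (Dia r and (r -> Dia s)) is false.
  At s1: Dia s requires s at some successor in {s0, s3}.
    At s0: s is false.
    At s3: s is false.
  So Dia s is false at s1.
  At s1: Dia r is true, r -> Dia s is true, so Dia r and (r -> Dia s) is true.
    At s1: Dia r requires r at some successor in {s0, s3}.
      r holds at s0, so Dia r is true at s1.
    At s1: r is false, Dia s is false, so r -> Dia s is true.
      At s1: Dia s requires s at some successor in {s0, s3}.
        At s0: s is false.
        At s3: s is false.
      So Dia s is false at s1.

No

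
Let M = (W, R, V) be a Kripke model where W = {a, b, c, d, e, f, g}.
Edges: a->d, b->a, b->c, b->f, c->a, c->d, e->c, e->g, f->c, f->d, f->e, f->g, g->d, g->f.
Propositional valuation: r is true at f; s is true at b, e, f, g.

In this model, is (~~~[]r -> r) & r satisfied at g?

At g: ~~~[]r -> r is false, r is false, so (~~~[]r -> r) & r is false.
  At g: ~~~[]r is true, r is false, so ~~~[]r -> r is false.
    At g: ~~[]r is false, so ~~~[]r is true.
      At g: ~[]r is true, so ~~[]r is false.

No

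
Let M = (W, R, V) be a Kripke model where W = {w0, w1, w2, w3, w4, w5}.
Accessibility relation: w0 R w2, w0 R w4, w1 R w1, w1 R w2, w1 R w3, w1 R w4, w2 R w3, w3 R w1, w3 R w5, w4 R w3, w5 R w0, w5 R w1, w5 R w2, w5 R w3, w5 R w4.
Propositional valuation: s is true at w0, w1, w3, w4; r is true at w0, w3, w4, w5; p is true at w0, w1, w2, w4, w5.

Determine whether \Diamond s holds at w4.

Yes

At w4: \Diamond s requires s at some successor in {w3}.
  s holds at w3, so \Diamond s is true at w4.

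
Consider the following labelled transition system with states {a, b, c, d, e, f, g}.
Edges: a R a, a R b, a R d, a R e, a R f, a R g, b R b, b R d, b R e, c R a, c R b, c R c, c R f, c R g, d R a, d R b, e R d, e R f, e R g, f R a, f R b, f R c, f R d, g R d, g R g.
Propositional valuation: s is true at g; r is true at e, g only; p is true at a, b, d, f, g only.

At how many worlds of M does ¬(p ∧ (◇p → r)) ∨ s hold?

7

Recall that ◇ψ holds at a world iff ψ holds at some accessible world.
Let φ = ¬(p ∧ (◇p → r)) ∨ s. Evaluate φ at each world:
  a (successors {a, b, d, e, f, g}): φ is true.
  b (successors {b, d, e}): φ is true.
  c (successors {a, b, c, f, g}): φ is true.
  d (successors {a, b}): φ is true.
  e (successors {d, f, g}): φ is true.
  f (successors {a, b, c, d}): φ is true.
  g (successors {d, g}): φ is true.
For instance, at e:
  At e: ¬(p ∧ (◇p → r)) is true, s is false, so ¬(p ∧ (◇p → r)) ∨ s is true.
    At e: p ∧ (◇p → r) is false, so ¬(p ∧ (◇p → r)) is true.
      At e: p is false, ◇p → r is true, so p ∧ (◇p → r) is false.
Satisfying worlds: {a, b, c, d, e, f, g}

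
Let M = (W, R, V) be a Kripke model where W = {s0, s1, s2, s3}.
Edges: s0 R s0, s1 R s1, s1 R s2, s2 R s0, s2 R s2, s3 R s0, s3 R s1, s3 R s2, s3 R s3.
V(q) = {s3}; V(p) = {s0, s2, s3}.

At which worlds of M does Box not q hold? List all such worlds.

s0, s1, s2

Recall that Box ψ holds at a world iff ψ holds at every accessible world, and Dia ψ holds iff ψ holds at some accessible world.
Let φ = Box not q. Evaluate φ at each world:
  s0 (successors {s0}): φ is true.
  s1 (successors {s1, s2}): φ is true.
  s2 (successors {s0, s2}): φ is true.
  s3 (successors {s0, s1, s2, s3}): φ is false.
For instance, at s0:
  At s0: Box not q requires not q at every successor {s0}.
    At s0: not q is true.
  So Box not q is true at s0.
Satisfying worlds: {s0, s1, s2}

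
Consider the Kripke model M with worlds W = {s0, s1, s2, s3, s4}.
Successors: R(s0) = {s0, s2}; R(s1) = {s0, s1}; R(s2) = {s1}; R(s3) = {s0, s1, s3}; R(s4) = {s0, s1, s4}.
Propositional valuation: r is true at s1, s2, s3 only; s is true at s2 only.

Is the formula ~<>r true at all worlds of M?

No

Let φ = ~<>r. Evaluate φ at each world:
  s0 (successors {s0, s2}): φ is false.
  s1 (successors {s0, s1}): φ is false.
  s2 (successors {s1}): φ is false.
  s3 (successors {s0, s1, s3}): φ is false.
  s4 (successors {s0, s1, s4}): φ is false.
Detail at s0 (counterexample):
  At s0: <>r is true, so ~<>r is false.
    At s0: <>r requires r at some successor in {s0, s2}.
      r holds at s2, so <>r is true at s0.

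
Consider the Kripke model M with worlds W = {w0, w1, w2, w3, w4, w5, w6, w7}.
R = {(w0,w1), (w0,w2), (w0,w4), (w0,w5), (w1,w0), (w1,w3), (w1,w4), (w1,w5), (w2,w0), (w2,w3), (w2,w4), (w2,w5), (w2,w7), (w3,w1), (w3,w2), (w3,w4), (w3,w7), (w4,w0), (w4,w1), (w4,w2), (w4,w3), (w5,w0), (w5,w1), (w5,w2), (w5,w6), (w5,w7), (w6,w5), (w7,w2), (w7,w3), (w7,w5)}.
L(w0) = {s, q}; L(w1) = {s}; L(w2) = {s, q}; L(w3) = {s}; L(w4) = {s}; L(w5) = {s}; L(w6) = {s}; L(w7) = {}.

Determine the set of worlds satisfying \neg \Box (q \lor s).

w2, w3, w5

Recall that \Box ψ holds at a world iff ψ holds at every accessible world, and \Diamond ψ holds iff ψ holds at some accessible world.
Let φ = \neg \Box (q \lor s). Evaluate φ at each world:
  w0 (successors {w1, w2, w4, w5}): φ is false.
  w1 (successors {w0, w3, w4, w5}): φ is false.
  w2 (successors {w0, w3, w4, w5, w7}): φ is true.
  w3 (successors {w1, w2, w4, w7}): φ is true.
  w4 (successors {w0, w1, w2, w3}): φ is false.
  w5 (successors {w0, w1, w2, w6, w7}): φ is true.
  w6 (successors {w5}): φ is false.
  w7 (successors {w2, w3, w5}): φ is false.
For instance, at w2:
  At w2: \Box (q \lor s) is false, so \neg \Box (q \lor s) is true.
    At w2: \Box (q \lor s) requires q \lor s at every successor {w0, w3, w4, w5, w7}.
      q \lor s fails at w7, so \Box (q \lor s) is false at w2.
Satisfying worlds: {w2, w3, w5}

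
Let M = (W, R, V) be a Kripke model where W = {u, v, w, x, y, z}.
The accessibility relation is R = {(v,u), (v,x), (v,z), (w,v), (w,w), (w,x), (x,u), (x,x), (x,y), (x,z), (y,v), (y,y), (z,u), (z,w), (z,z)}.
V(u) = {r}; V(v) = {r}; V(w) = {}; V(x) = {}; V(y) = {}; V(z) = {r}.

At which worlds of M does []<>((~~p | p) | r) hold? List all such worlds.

u, w, y

Let φ = []<>((~~p | p) | r). Evaluate φ at each world:
  u (successors ∅): φ is true.
  v (successors {u, x, z}): φ is false.
  w (successors {v, w, x}): φ is true.
  x (successors {u, x, y, z}): φ is false.
  y (successors {v, y}): φ is true.
  z (successors {u, w, z}): φ is false.
For instance, at z:
  At z: []<>((~~p | p) | r) requires <>((~~p | p) | r) at every successor {u, w, z}.
    <>((~~p | p) | r) fails at u, so []<>((~~p | p) | r) is false at z.
      At u: no accessible worlds, so <>((~~p | p) | r) is false.
Satisfying worlds: {u, w, y}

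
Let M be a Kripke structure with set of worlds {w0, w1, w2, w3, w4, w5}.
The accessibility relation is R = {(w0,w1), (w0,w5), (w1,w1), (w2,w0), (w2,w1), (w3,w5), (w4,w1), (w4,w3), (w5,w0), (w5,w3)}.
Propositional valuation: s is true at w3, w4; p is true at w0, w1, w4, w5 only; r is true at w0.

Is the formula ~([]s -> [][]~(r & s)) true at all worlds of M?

No

Let φ = ~([]s -> [][]~(r & s)). Evaluate φ at each world:
  w0 (successors {w1, w5}): φ is false.
  w1 (successors {w1}): φ is false.
  w2 (successors {w0, w1}): φ is false.
  w3 (successors {w5}): φ is false.
  w4 (successors {w1, w3}): φ is false.
  w5 (successors {w0, w3}): φ is false.
Detail at w0 (counterexample):
  At w0: []s -> [][]~(r & s) is true, so ~([]s -> [][]~(r & s)) is false.
    At w0: []s is false, [][]~(r & s) is true, so []s -> [][]~(r & s) is true.
      At w0: []s requires s at every successor {w1, w5}.
        s fails at w1, so []s is false at w0.
      At w0: [][]~(r & s) requires []~(r & s) at every successor {w1, w5}.
        At w1: []~(r & s) is true.
        At w5: []~(r & s) is true.
      So [][]~(r & s) is true at w0.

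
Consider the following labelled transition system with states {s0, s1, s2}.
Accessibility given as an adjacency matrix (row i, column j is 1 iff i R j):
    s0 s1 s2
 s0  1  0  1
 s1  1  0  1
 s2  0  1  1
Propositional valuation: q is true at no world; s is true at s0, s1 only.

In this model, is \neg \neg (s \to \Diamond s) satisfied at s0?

Yes

Recall that \Diamond ψ holds at a world iff ψ holds at some accessible world.
At s0: \neg (s \to \Diamond s) is false, so \neg \neg (s \to \Diamond s) is true.
  At s0: s \to \Diamond s is true, so \neg (s \to \Diamond s) is false.
    At s0: s is true, \Diamond s is true, so s \to \Diamond s is true.
      At s0: \Diamond s requires s at some successor in {s0, s2}.
        s holds at s0, so \Diamond s is true at s0.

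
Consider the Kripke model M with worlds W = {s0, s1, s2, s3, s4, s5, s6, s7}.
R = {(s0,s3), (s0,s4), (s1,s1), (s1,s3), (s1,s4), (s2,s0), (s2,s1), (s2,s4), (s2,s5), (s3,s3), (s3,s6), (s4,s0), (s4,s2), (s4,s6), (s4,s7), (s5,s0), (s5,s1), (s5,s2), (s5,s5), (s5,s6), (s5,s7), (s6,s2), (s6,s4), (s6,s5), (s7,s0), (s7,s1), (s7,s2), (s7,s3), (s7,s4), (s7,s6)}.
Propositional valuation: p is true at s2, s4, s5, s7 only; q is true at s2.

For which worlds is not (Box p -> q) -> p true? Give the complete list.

Recall that Box ψ holds at a world iff ψ holds at every accessible world, and Dia ψ holds iff ψ holds at some accessible world.
Let φ = not (Box p -> q) -> p. Evaluate φ at each world:
  s0 (successors {s3, s4}): φ is true.
  s1 (successors {s1, s3, s4}): φ is true.
  s2 (successors {s0, s1, s4, s5}): φ is true.
  s3 (successors {s3, s6}): φ is true.
  s4 (successors {s0, s2, s6, s7}): φ is true.
  s5 (successors {s0, s1, s2, s5, s6, s7}): φ is true.
  s6 (successors {s2, s4, s5}): φ is false.
  s7 (successors {s0, s1, s2, s3, s4, s6}): φ is true.
For instance, at s2:
  At s2: not (Box p -> q) is false, p is true, so not (Box p -> q) -> p is true.
    At s2: Box p -> q is true, so not (Box p -> q) is false.
      At s2: Box p is false, q is true, so Box p -> q is true.
Satisfying worlds: {s0, s1, s2, s3, s4, s5, s7}

s0, s1, s2, s3, s4, s5, s7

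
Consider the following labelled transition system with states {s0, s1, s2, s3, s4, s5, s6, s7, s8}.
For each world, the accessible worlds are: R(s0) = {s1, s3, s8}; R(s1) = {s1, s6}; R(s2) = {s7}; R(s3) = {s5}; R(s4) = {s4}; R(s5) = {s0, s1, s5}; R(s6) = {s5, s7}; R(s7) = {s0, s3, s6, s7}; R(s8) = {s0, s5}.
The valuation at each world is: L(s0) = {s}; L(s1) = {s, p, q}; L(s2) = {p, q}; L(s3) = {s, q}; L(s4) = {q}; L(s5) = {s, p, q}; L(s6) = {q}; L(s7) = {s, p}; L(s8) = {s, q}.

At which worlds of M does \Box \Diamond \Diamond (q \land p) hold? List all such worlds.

Recall that \Box ψ holds at a world iff ψ holds at every accessible world, and \Diamond ψ holds iff ψ holds at some accessible world.
Let φ = \Box \Diamond \Diamond (q \land p). Evaluate φ at each world:
  s0 (successors {s1, s3, s8}): φ is true.
  s1 (successors {s1, s6}): φ is true.
  s2 (successors {s7}): φ is true.
  s3 (successors {s5}): φ is true.
  s4 (successors {s4}): φ is false.
  s5 (successors {s0, s1, s5}): φ is true.
  s6 (successors {s5, s7}): φ is true.
  s7 (successors {s0, s3, s6, s7}): φ is true.
  s8 (successors {s0, s5}): φ is true.
For instance, at s3:
  At s3: \Box \Diamond \Diamond (q \land p) requires \Diamond \Diamond (q \land p) at every successor {s5}.
      At s5: \Diamond \Diamond (q \land p) requires \Diamond (q \land p) at some successor in {s0, s1, s5}.
        \Diamond (q \land p) holds at s0, so \Diamond \Diamond (q \land p) is true at s5.
  So \Box \Diamond \Diamond (q \land p) is true at s3.
Satisfying worlds: {s0, s1, s2, s3, s5, s6, s7, s8}

s0, s1, s2, s3, s5, s6, s7, s8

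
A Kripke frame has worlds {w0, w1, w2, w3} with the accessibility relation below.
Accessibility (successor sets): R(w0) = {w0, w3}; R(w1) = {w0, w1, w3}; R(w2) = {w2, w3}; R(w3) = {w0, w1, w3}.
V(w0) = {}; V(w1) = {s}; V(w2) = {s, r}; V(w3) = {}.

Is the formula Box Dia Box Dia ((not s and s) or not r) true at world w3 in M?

At w3: Box Dia Box Dia ((not s and s) or not r) requires Dia Box Dia ((not s and s) or not r) at every successor {w0, w1, w3}.
    At w0: Dia Box Dia ((not s and s) or not r) requires Box Dia ((not s and s) or not r) at some successor in {w0, w3}.
      Box Dia ((not s and s) or not r) holds at w0, so Dia Box Dia ((not s and s) or not r) is true at w0.
    At w1: Dia Box Dia ((not s and s) or not r) requires Box Dia ((not s and s) or not r) at some successor in {w0, w1, w3}.
      Box Dia ((not s and s) or not r) holds at w0, so Dia Box Dia ((not s and s) or not r) is true at w1.
    At w3: Dia Box Dia ((not s and s) or not r) requires Box Dia ((not s and s) or not r) at some successor in {w0, w1, w3}.
      Box Dia ((not s and s) or not r) holds at w0, so Dia Box Dia ((not s and s) or not r) is true at w3.
So Box Dia Box Dia ((not s and s) or not r) is true at w3.

Yes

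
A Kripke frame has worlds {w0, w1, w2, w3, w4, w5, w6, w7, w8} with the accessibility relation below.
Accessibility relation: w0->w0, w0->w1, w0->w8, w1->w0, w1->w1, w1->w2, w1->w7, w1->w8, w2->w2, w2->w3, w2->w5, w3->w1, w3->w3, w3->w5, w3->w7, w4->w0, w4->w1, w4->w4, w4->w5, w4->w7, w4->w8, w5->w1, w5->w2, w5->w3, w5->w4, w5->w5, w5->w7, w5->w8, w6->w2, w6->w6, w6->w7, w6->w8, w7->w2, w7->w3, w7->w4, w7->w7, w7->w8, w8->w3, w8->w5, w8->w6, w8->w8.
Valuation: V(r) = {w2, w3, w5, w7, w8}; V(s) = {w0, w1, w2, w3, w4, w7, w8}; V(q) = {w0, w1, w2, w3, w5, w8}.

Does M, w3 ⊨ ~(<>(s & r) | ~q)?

Recall that <>ψ holds at a world iff ψ holds at some accessible world.
At w3: <>(s & r) | ~q is true, so ~(<>(s & r) | ~q) is false.
  At w3: <>(s & r) is true, ~q is false, so <>(s & r) | ~q is true.
    At w3: <>(s & r) requires s & r at some successor in {w1, w3, w5, w7}.
      s & r holds at w3, so <>(s & r) is true at w3.

No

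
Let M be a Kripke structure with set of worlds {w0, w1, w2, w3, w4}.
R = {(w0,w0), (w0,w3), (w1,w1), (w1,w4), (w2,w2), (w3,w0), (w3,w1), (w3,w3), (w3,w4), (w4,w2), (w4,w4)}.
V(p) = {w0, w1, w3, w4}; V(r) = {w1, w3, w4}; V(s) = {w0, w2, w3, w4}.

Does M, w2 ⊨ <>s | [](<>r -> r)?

Yes

At w2: <>s is true, [](<>r -> r) is true, so <>s | [](<>r -> r) is true.
  At w2: <>s requires s at some successor in {w2}.
    s holds at w2, so <>s is true at w2.
  At w2: [](<>r -> r) requires <>r -> r at every successor {w2}.
      At w2: <>r is false, r is false, so <>r -> r is true.
  So [](<>r -> r) is true at w2.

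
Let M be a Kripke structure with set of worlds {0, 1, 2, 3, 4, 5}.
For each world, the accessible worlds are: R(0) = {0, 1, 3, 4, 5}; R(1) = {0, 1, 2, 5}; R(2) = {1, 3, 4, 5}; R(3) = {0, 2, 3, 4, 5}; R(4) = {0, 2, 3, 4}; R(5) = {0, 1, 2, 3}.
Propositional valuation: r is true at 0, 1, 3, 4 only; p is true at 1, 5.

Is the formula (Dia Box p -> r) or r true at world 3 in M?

At 3: Dia Box p -> r is true, r is true, so (Dia Box p -> r) or r is true.
  At 3: Dia Box p is false, r is true, so Dia Box p -> r is true.
    At 3: Dia Box p requires Box p at some successor in {0, 2, 3, 4, 5}.
      At 0: Box p is false.
      At 2: Box p is false.
      At 3: Box p is false.
      At 4: Box p is false.
      At 5: Box p is false.
    So Dia Box p is false at 3.

Yes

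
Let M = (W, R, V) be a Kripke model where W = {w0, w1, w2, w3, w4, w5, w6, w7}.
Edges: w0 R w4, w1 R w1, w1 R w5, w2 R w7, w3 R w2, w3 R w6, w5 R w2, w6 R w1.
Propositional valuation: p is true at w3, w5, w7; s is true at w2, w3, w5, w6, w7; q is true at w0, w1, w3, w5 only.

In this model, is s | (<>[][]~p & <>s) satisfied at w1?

No

At w1: s is false, <>[][]~p & <>s is false, so s | (<>[][]~p & <>s) is false.
  At w1: <>[][]~p is false, <>s is true, so <>[][]~p & <>s is false.
    At w1: <>[][]~p requires [][]~p at some successor in {w1, w5}.
      At w1: [][]~p is false.
      At w5: [][]~p is false.
    So <>[][]~p is false at w1.
    At w1: <>s requires s at some successor in {w1, w5}.
      s holds at w5, so <>s is true at w1.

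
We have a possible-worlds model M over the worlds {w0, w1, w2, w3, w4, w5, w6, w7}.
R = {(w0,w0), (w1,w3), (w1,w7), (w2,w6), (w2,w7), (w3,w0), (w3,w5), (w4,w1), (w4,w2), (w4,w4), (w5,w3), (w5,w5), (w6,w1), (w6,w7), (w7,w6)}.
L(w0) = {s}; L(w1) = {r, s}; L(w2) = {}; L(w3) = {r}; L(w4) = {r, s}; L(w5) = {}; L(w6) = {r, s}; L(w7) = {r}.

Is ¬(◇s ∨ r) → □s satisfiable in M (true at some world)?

Yes

Let φ = ¬(◇s ∨ r) → □s. Evaluate φ at each world:
  w0 (successors {w0}): φ is true.
  w1 (successors {w3, w7}): φ is true.
  w2 (successors {w6, w7}): φ is true.
  w3 (successors {w0, w5}): φ is true.
  w4 (successors {w1, w2, w4}): φ is true.
  w5 (successors {w3, w5}): φ is false.
  w6 (successors {w1, w7}): φ is true.
  w7 (successors {w6}): φ is true.
Detail at w0 (witness):
  At w0: ¬(◇s ∨ r) is false, □s is true, so ¬(◇s ∨ r) → □s is true.
    At w0: ◇s ∨ r is true, so ¬(◇s ∨ r) is false.
      At w0: ◇s is true, r is false, so ◇s ∨ r is true.
    At w0: □s requires s at every successor {w0}.
      At w0: s is true.
    So □s is true at w0.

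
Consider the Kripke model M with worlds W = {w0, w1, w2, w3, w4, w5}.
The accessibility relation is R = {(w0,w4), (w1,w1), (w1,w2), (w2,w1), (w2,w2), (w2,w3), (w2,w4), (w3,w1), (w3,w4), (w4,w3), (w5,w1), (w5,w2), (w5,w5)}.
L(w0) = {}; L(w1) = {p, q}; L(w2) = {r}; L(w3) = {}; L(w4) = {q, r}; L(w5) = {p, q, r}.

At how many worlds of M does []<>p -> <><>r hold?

Let φ = []<>p -> <><>r. Evaluate φ at each world:
  w0 (successors {w4}): φ is true.
  w1 (successors {w1, w2}): φ is true.
  w2 (successors {w1, w2, w3, w4}): φ is true.
  w3 (successors {w1, w4}): φ is true.
  w4 (successors {w3}): φ is true.
  w5 (successors {w1, w2, w5}): φ is true.
For instance, at w5:
  At w5: []<>p is true, <><>r is true, so []<>p -> <><>r is true.
    At w5: []<>p requires <>p at every successor {w1, w2, w5}.
      At w1: <>p is true.
      At w2: <>p is true.
      At w5: <>p is true.
    So []<>p is true at w5.
    At w5: <><>r requires <>r at some successor in {w1, w2, w5}.
      <>r holds at w1, so <><>r is true at w5.
Satisfying worlds: {w0, w1, w2, w3, w4, w5}

6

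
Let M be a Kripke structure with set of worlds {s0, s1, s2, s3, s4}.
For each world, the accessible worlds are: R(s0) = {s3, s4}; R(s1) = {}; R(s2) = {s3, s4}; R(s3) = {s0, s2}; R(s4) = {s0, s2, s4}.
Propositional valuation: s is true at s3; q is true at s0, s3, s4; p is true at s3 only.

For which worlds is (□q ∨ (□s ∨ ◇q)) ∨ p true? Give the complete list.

Recall that □ψ holds at a world iff ψ holds at every accessible world, and ◇ψ holds iff ψ holds at some accessible world.
Let φ = (□q ∨ (□s ∨ ◇q)) ∨ p. Evaluate φ at each world:
  s0 (successors {s3, s4}): φ is true.
  s1 (successors ∅): φ is true.
  s2 (successors {s3, s4}): φ is true.
  s3 (successors {s0, s2}): φ is true.
  s4 (successors {s0, s2, s4}): φ is true.
For instance, at s3:
  At s3: □q ∨ (□s ∨ ◇q) is true, p is true, so (□q ∨ (□s ∨ ◇q)) ∨ p is true.
    At s3: □q is false, □s ∨ ◇q is true, so □q ∨ (□s ∨ ◇q) is true.
      At s3: □q requires q at every successor {s0, s2}.
        q fails at s2, so □q is false at s3.
      At s3: □s is false, ◇q is true, so □s ∨ ◇q is true.
Satisfying worlds: {s0, s1, s2, s3, s4}

s0, s1, s2, s3, s4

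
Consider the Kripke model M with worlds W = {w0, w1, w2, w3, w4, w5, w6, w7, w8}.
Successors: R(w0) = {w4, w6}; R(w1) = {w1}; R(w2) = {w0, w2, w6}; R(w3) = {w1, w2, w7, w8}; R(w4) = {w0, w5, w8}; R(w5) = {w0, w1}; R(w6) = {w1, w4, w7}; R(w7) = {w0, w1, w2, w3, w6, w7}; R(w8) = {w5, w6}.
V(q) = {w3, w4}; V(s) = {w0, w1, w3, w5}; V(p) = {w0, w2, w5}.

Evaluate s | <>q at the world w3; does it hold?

At w3: s is true, <>q is false, so s | <>q is true.
  At w3: <>q requires q at some successor in {w1, w2, w7, w8}.
    At w1: q is false.
    At w2: q is false.
    At w7: q is false.
    At w8: q is false.
  So <>q is false at w3.

Yes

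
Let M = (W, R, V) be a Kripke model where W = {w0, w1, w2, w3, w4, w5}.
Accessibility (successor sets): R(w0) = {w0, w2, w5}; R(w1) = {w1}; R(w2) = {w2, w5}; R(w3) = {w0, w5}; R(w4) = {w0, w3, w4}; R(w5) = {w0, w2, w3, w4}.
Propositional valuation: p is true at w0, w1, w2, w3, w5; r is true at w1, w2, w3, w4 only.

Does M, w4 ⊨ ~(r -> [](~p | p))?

No

Recall that []ψ holds at a world iff ψ holds at every accessible world, and <>ψ holds iff ψ holds at some accessible world.
At w4: r -> [](~p | p) is true, so ~(r -> [](~p | p)) is false.
  At w4: r is true, [](~p | p) is true, so r -> [](~p | p) is true.
    At w4: [](~p | p) requires ~p | p at every successor {w0, w3, w4}.
      At w0: ~p | p is true.
      At w3: ~p | p is true.
      At w4: ~p | p is true.
    So [](~p | p) is true at w4.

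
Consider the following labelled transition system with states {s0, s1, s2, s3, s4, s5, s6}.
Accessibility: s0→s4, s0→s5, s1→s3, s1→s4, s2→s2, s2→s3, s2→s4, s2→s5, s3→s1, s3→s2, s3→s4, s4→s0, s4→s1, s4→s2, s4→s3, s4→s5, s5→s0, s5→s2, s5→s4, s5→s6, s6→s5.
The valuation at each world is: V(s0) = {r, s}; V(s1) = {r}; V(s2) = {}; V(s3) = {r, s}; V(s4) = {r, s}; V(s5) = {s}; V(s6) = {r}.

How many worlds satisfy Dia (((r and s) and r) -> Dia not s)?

Recall that Dia ψ holds at a world iff ψ holds at some accessible world.
Let φ = Dia (((r and s) and r) -> Dia not s). Evaluate φ at each world:
  s0 (successors {s4, s5}): φ is true.
  s1 (successors {s3, s4}): φ is true.
  s2 (successors {s2, s3, s4, s5}): φ is true.
  s3 (successors {s1, s2, s4}): φ is true.
  s4 (successors {s0, s1, s2, s3, s5}): φ is true.
  s5 (successors {s0, s2, s4, s6}): φ is true.
  s6 (successors {s5}): φ is true.
For instance, at s4:
  At s4: Dia (((r and s) and r) -> Dia not s) requires ((r and s) and r) -> Dia not s at some successor in {s0, s1, s2, s3, s5}.
    ((r and s) and r) -> Dia not s holds at s1, so Dia (((r and s) and r) -> Dia not s) is true at s4.
      At s1: (r and s) and r is false, Dia not s is false, so ((r and s) and r) -> Dia not s is true.
Satisfying worlds: {s0, s1, s2, s3, s4, s5, s6}

7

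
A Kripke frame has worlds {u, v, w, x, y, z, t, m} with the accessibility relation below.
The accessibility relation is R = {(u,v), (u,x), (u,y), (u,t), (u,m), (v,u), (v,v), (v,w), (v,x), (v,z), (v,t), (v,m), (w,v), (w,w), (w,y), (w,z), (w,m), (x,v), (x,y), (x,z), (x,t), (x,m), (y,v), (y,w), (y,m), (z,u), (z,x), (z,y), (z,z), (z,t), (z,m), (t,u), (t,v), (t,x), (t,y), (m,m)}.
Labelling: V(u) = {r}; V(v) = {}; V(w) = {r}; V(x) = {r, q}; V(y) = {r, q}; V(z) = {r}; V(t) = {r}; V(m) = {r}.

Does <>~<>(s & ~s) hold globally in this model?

Let φ = <>~<>(s & ~s). Evaluate φ at each world:
  u (successors {v, x, y, t, m}): φ is true.
  v (successors {u, v, w, x, z, t, m}): φ is true.
  w (successors {v, w, y, z, m}): φ is true.
  x (successors {v, y, z, t, m}): φ is true.
  y (successors {v, w, m}): φ is true.
  z (successors {u, x, y, z, t, m}): φ is true.
  t (successors {u, v, x, y}): φ is true.
  m (successors {m}): φ is true.
For instance, at v:
  At v: <>~<>(s & ~s) requires ~<>(s & ~s) at some successor in {u, v, w, x, z, t, m}.
    ~<>(s & ~s) holds at u, so <>~<>(s & ~s) is true at v.
      At u: <>(s & ~s) is false, so ~<>(s & ~s) is true.

Yes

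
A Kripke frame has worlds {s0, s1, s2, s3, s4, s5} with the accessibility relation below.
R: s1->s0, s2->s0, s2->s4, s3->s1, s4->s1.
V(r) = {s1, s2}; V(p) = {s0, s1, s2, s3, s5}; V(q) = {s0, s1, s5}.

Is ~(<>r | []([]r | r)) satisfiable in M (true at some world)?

Let φ = ~(<>r | []([]r | r)). Evaluate φ at each world:
  s0 (successors ∅): φ is false.
  s1 (successors {s0}): φ is false.
  s2 (successors {s0, s4}): φ is false.
  s3 (successors {s1}): φ is false.
  s4 (successors {s1}): φ is false.
  s5 (successors ∅): φ is false.
For instance, at s1:
  At s1: <>r | []([]r | r) is true, so ~(<>r | []([]r | r)) is false.
    At s1: <>r is false, []([]r | r) is true, so <>r | []([]r | r) is true.
      At s1: <>r requires r at some successor in {s0}.
        At s0: r is false.
      So <>r is false at s1.
      At s1: []([]r | r) requires []r | r at every successor {s0}.
        At s0: []r | r is true.
      So []([]r | r) is true at s1.

No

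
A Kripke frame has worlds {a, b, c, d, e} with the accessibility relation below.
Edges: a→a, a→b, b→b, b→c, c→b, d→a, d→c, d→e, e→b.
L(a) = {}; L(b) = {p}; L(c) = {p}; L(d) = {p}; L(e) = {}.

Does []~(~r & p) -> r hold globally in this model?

Yes

Recall that []ψ holds at a world iff ψ holds at every accessible world, and <>ψ holds iff ψ holds at some accessible world.
Let φ = []~(~r & p) -> r. Evaluate φ at each world:
  a (successors {a, b}): φ is true.
  b (successors {b, c}): φ is true.
  c (successors {b}): φ is true.
  d (successors {a, c, e}): φ is true.
  e (successors {b}): φ is true.
For instance, at c:
  At c: []~(~r & p) is false, r is false, so []~(~r & p) -> r is true.
    At c: []~(~r & p) requires ~(~r & p) at every successor {b}.
      ~(~r & p) fails at b, so []~(~r & p) is false at c.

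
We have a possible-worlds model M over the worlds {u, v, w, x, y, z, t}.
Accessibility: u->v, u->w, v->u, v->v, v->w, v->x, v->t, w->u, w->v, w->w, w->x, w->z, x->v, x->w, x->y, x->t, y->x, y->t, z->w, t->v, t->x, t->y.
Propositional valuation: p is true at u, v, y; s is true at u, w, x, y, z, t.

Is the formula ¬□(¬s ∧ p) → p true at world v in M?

At v: ¬□(¬s ∧ p) is true, p is true, so ¬□(¬s ∧ p) → p is true.
  At v: □(¬s ∧ p) is false, so ¬□(¬s ∧ p) is true.
    At v: □(¬s ∧ p) requires ¬s ∧ p at every successor {u, v, w, x, t}.
      ¬s ∧ p fails at u, so □(¬s ∧ p) is false at v.

Yes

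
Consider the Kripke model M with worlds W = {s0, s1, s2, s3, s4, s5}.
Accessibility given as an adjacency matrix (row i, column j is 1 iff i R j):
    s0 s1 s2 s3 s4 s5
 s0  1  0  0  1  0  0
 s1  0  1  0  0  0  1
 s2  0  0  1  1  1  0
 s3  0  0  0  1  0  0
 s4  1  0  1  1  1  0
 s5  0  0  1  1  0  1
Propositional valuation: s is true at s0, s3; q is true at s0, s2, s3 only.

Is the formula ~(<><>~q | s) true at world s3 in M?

No

At s3: <><>~q | s is true, so ~(<><>~q | s) is false.
  At s3: <><>~q is false, s is true, so <><>~q | s is true.
    At s3: <><>~q requires <>~q at some successor in {s3}.
      At s3: <>~q is false.
    So <><>~q is false at s3.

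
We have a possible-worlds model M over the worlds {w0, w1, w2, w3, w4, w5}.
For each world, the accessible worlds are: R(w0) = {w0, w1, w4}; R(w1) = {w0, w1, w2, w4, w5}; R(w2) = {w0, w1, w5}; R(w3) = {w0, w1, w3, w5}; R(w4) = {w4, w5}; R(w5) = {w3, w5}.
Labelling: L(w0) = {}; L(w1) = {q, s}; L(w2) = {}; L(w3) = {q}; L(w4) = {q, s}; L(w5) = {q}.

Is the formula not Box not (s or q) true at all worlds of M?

Yes

Let φ = not Box not (s or q). Evaluate φ at each world:
  w0 (successors {w0, w1, w4}): φ is true.
  w1 (successors {w0, w1, w2, w4, w5}): φ is true.
  w2 (successors {w0, w1, w5}): φ is true.
  w3 (successors {w0, w1, w3, w5}): φ is true.
  w4 (successors {w4, w5}): φ is true.
  w5 (successors {w3, w5}): φ is true.
For instance, at w2:
  At w2: Box not (s or q) is false, so not Box not (s or q) is true.
    At w2: Box not (s or q) requires not (s or q) at every successor {w0, w1, w5}.
      not (s or q) fails at w1, so Box not (s or q) is false at w2.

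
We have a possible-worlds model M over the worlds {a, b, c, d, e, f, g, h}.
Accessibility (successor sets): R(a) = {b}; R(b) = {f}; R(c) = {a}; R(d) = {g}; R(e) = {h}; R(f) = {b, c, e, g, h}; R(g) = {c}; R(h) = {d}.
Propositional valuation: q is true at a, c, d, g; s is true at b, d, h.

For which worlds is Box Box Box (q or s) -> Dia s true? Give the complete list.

Let φ = Box Box Box (q or s) -> Dia s. Evaluate φ at each world:
  a (successors {b}): φ is true.
  b (successors {f}): φ is true.
  c (successors {a}): φ is true.
  d (successors {g}): φ is false.
  e (successors {h}): φ is true.
  f (successors {b, c, e, g, h}): φ is true.
  g (successors {c}): φ is false.
  h (successors {d}): φ is true.
For instance, at f:
  At f: Box Box Box (q or s) is false, Dia s is true, so Box Box Box (q or s) -> Dia s is true.
    At f: Box Box Box (q or s) requires Box Box (q or s) at every successor {b, c, e, g, h}.
      Box Box (q or s) fails at b, so Box Box Box (q or s) is false at f.
    At f: Dia s requires s at some successor in {b, c, e, g, h}.
      s holds at b, so Dia s is true at f.
Satisfying worlds: {a, b, c, e, f, h}

a, b, c, e, f, h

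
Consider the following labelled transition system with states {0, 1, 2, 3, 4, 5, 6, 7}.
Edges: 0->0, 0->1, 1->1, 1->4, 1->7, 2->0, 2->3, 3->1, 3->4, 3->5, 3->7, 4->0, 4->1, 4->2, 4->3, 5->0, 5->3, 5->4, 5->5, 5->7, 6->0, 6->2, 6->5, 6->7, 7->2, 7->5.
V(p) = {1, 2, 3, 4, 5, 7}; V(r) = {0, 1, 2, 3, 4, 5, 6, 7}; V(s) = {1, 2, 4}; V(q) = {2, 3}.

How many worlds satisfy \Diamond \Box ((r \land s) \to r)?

Recall that \Box ψ holds at a world iff ψ holds at every accessible world, and \Diamond ψ holds iff ψ holds at some accessible world.
Let φ = \Diamond \Box ((r \land s) \to r). Evaluate φ at each world:
  0 (successors {0, 1}): φ is true.
  1 (successors {1, 4, 7}): φ is true.
  2 (successors {0, 3}): φ is true.
  3 (successors {1, 4, 5, 7}): φ is true.
  4 (successors {0, 1, 2, 3}): φ is true.
  5 (successors {0, 3, 4, 5, 7}): φ is true.
  6 (successors {0, 2, 5, 7}): φ is true.
  7 (successors {2, 5}): φ is true.
For instance, at 2:
  At 2: \Diamond \Box ((r \land s) \to r) requires \Box ((r \land s) \to r) at some successor in {0, 3}.
    \Box ((r \land s) \to r) holds at 0, so \Diamond \Box ((r \land s) \to r) is true at 2.
      At 0: \Box ((r \land s) \to r) requires (r \land s) \to r at every successor {0, 1}.
        At 0: (r \land s) \to r is true.
        At 1: (r \land s) \to r is true.
      So \Box ((r \land s) \to r) is true at 0.
Satisfying worlds: {0, 1, 2, 3, 4, 5, 6, 7}

8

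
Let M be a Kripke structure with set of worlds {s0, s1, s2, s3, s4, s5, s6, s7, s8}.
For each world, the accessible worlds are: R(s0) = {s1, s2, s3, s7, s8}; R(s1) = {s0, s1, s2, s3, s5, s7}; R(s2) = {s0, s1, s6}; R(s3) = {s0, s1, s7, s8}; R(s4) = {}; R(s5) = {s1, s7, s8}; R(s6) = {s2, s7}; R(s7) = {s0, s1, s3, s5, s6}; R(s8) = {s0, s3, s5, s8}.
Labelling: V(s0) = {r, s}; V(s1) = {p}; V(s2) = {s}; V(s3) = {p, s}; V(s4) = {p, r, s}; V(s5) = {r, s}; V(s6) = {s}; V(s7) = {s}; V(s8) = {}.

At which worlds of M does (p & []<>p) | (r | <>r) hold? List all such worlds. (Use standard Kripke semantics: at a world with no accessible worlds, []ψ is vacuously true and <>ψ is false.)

s0, s1, s2, s3, s4, s5, s7, s8

Recall that []ψ holds at a world iff ψ holds at every accessible world, and <>ψ holds iff ψ holds at some accessible world.
Let φ = (p & []<>p) | (r | <>r). Evaluate φ at each world:
  s0 (successors {s1, s2, s3, s7, s8}): φ is true.
  s1 (successors {s0, s1, s2, s3, s5, s7}): φ is true.
  s2 (successors {s0, s1, s6}): φ is true.
  s3 (successors {s0, s1, s7, s8}): φ is true.
  s4 (successors ∅): φ is true.
  s5 (successors {s1, s7, s8}): φ is true.
  s6 (successors {s2, s7}): φ is false.
  s7 (successors {s0, s1, s3, s5, s6}): φ is true.
  s8 (successors {s0, s3, s5, s8}): φ is true.
For instance, at s0:
  At s0: p & []<>p is false, r | <>r is true, so (p & []<>p) | (r | <>r) is true.
    At s0: p is false, []<>p is true, so p & []<>p is false.
      At s0: []<>p requires <>p at every successor {s1, s2, s3, s7, s8}.
        At s1: <>p is true.
        At s2: <>p is true.
        At s3: <>p is true.
        At s7: <>p is true.
        At s8: <>p is true.
      So []<>p is true at s0.
    At s0: r is true, <>r is false, so r | <>r is true.
      At s0: <>r requires r at some successor in {s1, s2, s3, s7, s8}.
        At s1: r is false.
        At s2: r is false.
        At s3: r is false.
        At s7: r is false.
        At s8: r is false.
      So <>r is false at s0.
Satisfying worlds: {s0, s1, s2, s3, s4, s5, s7, s8}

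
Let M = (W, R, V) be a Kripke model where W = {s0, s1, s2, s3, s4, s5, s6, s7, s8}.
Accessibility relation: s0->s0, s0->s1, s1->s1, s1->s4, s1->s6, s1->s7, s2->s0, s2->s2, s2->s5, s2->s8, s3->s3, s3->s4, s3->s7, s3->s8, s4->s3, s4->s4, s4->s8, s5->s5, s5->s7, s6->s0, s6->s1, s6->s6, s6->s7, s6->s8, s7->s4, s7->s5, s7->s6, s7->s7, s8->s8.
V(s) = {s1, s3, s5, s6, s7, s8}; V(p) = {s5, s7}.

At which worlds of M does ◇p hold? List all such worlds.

s1, s2, s3, s5, s6, s7

Let φ = ◇p. Evaluate φ at each world:
  s0 (successors {s0, s1}): φ is false.
  s1 (successors {s1, s4, s6, s7}): φ is true.
  s2 (successors {s0, s2, s5, s8}): φ is true.
  s3 (successors {s3, s4, s7, s8}): φ is true.
  s4 (successors {s3, s4, s8}): φ is false.
  s5 (successors {s5, s7}): φ is true.
  s6 (successors {s0, s1, s6, s7, s8}): φ is true.
  s7 (successors {s4, s5, s6, s7}): φ is true.
  s8 (successors {s8}): φ is false.
For instance, at s0:
  At s0: ◇p requires p at some successor in {s0, s1}.
    At s0: p is false.
    At s1: p is false.
  So ◇p is false at s0.
Satisfying worlds: {s1, s2, s3, s5, s6, s7}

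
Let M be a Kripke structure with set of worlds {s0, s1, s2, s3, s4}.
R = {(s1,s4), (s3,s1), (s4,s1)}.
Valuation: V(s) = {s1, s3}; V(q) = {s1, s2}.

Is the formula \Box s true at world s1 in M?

At s1: \Box s requires s at every successor {s4}.
  s fails at s4, so \Box s is false at s1.

No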